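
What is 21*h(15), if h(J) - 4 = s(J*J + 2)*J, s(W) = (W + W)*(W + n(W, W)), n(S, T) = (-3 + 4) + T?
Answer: 65069634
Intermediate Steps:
n(S, T) = 1 + T
s(W) = 2*W*(1 + 2*W) (s(W) = (W + W)*(W + (1 + W)) = (2*W)*(1 + 2*W) = 2*W*(1 + 2*W))
h(J) = 4 + 2*J*(2 + J²)*(5 + 2*J²) (h(J) = 4 + (2*(J*J + 2)*(1 + 2*(J*J + 2)))*J = 4 + (2*(J² + 2)*(1 + 2*(J² + 2)))*J = 4 + (2*(2 + J²)*(1 + 2*(2 + J²)))*J = 4 + (2*(2 + J²)*(1 + (4 + 2*J²)))*J = 4 + (2*(2 + J²)*(5 + 2*J²))*J = 4 + 2*J*(2 + J²)*(5 + 2*J²))
21*h(15) = 21*(4 + 4*15⁵ + 18*15³ + 20*15) = 21*(4 + 4*759375 + 18*3375 + 300) = 21*(4 + 3037500 + 60750 + 300) = 21*3098554 = 65069634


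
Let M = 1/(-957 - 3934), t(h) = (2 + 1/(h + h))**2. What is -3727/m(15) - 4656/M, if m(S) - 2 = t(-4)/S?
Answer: 3256228400/143 ≈ 2.2771e+7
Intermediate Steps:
t(h) = (2 + 1/(2*h))**2
m(S) = 2 + 225/(64*S) (m(S) = 2 + ((1/4)*(1 + 4*(-4))**2/(-4)**2)/S = 2 + ((1/4)*(1/16)*(1 - 16)**2)/S = 2 + ((1/4)*(1/16)*(-15)**2)/S = 2 + ((1/4)*(1/16)*225)/S = 2 + 225/(64*S))
M = -1/4891 (M = 1/(-4891) = -1/4891 ≈ -0.00020446)
-3727/m(15) - 4656/M = -3727/(2 + (225/64)/15) - 4656/(-1/4891) = -3727/(2 + (225/64)*(1/15)) - 4656*(-4891) = -3727/(2 + 15/64) + 22772496 = -3727/143/64 + 22772496 = -3727*64/143 + 22772496 = -238528/143 + 22772496 = 3256228400/143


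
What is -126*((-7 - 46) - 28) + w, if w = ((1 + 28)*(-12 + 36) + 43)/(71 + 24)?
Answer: 970309/95 ≈ 10214.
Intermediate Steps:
w = 739/95 (w = (29*24 + 43)/95 = (696 + 43)*(1/95) = 739*(1/95) = 739/95 ≈ 7.7789)
-126*((-7 - 46) - 28) + w = -126*((-7 - 46) - 28) + 739/95 = -126*(-53 - 28) + 739/95 = -126*(-81) + 739/95 = 10206 + 739/95 = 970309/95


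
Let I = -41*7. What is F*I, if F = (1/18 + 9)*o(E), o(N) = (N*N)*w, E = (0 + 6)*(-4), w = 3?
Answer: -4490976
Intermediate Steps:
E = -24 (E = 6*(-4) = -24)
I = -287
o(N) = 3*N² (o(N) = (N*N)*3 = N²*3 = 3*N²)
F = 15648 (F = (1/18 + 9)*(3*(-24)²) = (1/18 + 9)*(3*576) = (163/18)*1728 = 15648)
F*I = 15648*(-287) = -4490976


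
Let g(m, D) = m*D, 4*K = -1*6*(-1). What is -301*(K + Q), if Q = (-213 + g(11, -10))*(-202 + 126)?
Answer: -14778799/2 ≈ -7.3894e+6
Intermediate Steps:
K = 3/2 (K = (-1*6*(-1))/4 = (-6*(-1))/4 = (¼)*6 = 3/2 ≈ 1.5000)
g(m, D) = D*m
Q = 24548 (Q = (-213 - 10*11)*(-202 + 126) = (-213 - 110)*(-76) = -323*(-76) = 24548)
-301*(K + Q) = -301*(3/2 + 24548) = -301*49099/2 = -14778799/2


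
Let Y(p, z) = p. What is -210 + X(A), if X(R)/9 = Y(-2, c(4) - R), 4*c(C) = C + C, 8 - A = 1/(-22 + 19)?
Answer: -228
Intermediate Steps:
A = 25/3 (A = 8 - 1/(-22 + 19) = 8 - 1/(-3) = 8 - 1*(-⅓) = 8 + ⅓ = 25/3 ≈ 8.3333)
c(C) = C/2 (c(C) = (C + C)/4 = (2*C)/4 = C/2)
X(R) = -18 (X(R) = 9*(-2) = -18)
-210 + X(A) = -210 - 18 = -228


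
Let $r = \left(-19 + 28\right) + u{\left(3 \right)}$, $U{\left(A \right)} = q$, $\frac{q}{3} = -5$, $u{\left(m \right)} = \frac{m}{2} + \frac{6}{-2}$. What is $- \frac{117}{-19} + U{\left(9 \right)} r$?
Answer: $- \frac{4041}{38} \approx -106.34$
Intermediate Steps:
$u{\left(m \right)} = -3 + \frac{m}{2}$ ($u{\left(m \right)} = m \frac{1}{2} + 6 \left(- \frac{1}{2}\right) = \frac{m}{2} - 3 = -3 + \frac{m}{2}$)
$q = -15$ ($q = 3 \left(-5\right) = -15$)
$U{\left(A \right)} = -15$
$r = \frac{15}{2}$ ($r = \left(-19 + 28\right) + \left(-3 + \frac{1}{2} \cdot 3\right) = 9 + \left(-3 + \frac{3}{2}\right) = 9 - \frac{3}{2} = \frac{15}{2} \approx 7.5$)
$- \frac{117}{-19} + U{\left(9 \right)} r = - \frac{117}{-19} - \frac{225}{2} = \left(-117\right) \left(- \frac{1}{19}\right) - \frac{225}{2} = \frac{117}{19} - \frac{225}{2} = - \frac{4041}{38}$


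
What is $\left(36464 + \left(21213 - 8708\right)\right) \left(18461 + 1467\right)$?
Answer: $975854232$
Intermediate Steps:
$\left(36464 + \left(21213 - 8708\right)\right) \left(18461 + 1467\right) = \left(36464 + 12505\right) 19928 = 48969 \cdot 19928 = 975854232$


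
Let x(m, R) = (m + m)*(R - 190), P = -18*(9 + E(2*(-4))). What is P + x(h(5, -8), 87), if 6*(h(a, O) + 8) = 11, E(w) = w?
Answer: 3757/3 ≈ 1252.3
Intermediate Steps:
h(a, O) = -37/6 (h(a, O) = -8 + (1/6)*11 = -8 + 11/6 = -37/6)
P = -18 (P = -18*(9 + 2*(-4)) = -18*(9 - 8) = -18*1 = -18)
x(m, R) = 2*m*(-190 + R) (x(m, R) = (2*m)*(-190 + R) = 2*m*(-190 + R))
P + x(h(5, -8), 87) = -18 + 2*(-37/6)*(-190 + 87) = -18 + 2*(-37/6)*(-103) = -18 + 3811/3 = 3757/3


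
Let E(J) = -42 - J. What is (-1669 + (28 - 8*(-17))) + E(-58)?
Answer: -1489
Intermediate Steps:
(-1669 + (28 - 8*(-17))) + E(-58) = (-1669 + (28 - 8*(-17))) + (-42 - 1*(-58)) = (-1669 + (28 + 136)) + (-42 + 58) = (-1669 + 164) + 16 = -1505 + 16 = -1489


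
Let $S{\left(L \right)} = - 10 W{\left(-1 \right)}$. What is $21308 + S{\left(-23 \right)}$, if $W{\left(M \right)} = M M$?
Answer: $21298$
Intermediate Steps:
$W{\left(M \right)} = M^{2}$
$S{\left(L \right)} = -10$ ($S{\left(L \right)} = - 10 \left(-1\right)^{2} = \left(-10\right) 1 = -10$)
$21308 + S{\left(-23 \right)} = 21308 - 10 = 21298$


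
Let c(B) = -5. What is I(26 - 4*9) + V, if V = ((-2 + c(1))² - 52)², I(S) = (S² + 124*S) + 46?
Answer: -1085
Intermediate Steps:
I(S) = 46 + S² + 124*S
V = 9 (V = ((-2 - 5)² - 52)² = ((-7)² - 52)² = (49 - 52)² = (-3)² = 9)
I(26 - 4*9) + V = (46 + (26 - 4*9)² + 124*(26 - 4*9)) + 9 = (46 + (26 - 36)² + 124*(26 - 36)) + 9 = (46 + (-10)² + 124*(-10)) + 9 = (46 + 100 - 1240) + 9 = -1094 + 9 = -1085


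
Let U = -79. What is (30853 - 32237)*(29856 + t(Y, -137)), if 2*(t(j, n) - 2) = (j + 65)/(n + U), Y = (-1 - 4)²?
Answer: -123969551/3 ≈ -4.1323e+7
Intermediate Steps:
Y = 25 (Y = (-5)² = 25)
t(j, n) = 2 + (65 + j)/(2*(-79 + n)) (t(j, n) = 2 + ((j + 65)/(n - 79))/2 = 2 + ((65 + j)/(-79 + n))/2 = 2 + (65 + j)/(2*(-79 + n)))
(30853 - 32237)*(29856 + t(Y, -137)) = (30853 - 32237)*(29856 + (-251 + 25 + 4*(-137))/(2*(-79 - 137))) = -1384*(29856 + (½)*(-251 + 25 - 548)/(-216)) = -1384*(29856 + (½)*(-1/216)*(-774)) = -1384*(29856 + 43/24) = -1384*716587/24 = -123969551/3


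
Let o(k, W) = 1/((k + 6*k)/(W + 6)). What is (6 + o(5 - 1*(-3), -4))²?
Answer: 28561/784 ≈ 36.430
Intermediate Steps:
o(k, W) = (6 + W)/(7*k) (o(k, W) = 1/((7*k)/(6 + W)) = 1/(7*k/(6 + W)) = (6 + W)/(7*k))
(6 + o(5 - 1*(-3), -4))² = (6 + (6 - 4)/(7*(5 - 1*(-3))))² = (6 + (⅐)*2/(5 + 3))² = (6 + (⅐)*2/8)² = (6 + (⅐)*(⅛)*2)² = (6 + 1/28)² = (169/28)² = 28561/784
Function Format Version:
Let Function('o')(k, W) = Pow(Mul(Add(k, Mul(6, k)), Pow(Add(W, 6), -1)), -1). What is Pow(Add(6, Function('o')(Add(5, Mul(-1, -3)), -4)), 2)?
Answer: Rational(28561, 784) ≈ 36.430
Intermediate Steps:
Function('o')(k, W) = Mul(Rational(1, 7), Pow(k, -1), Add(6, W)) (Function('o')(k, W) = Pow(Mul(Mul(7, k), Pow(Add(6, W), -1)), -1) = Pow(Mul(7, k, Pow(Add(6, W), -1)), -1) = Mul(Rational(1, 7), Pow(k, -1), Add(6, W)))
Pow(Add(6, Function('o')(Add(5, Mul(-1, -3)), -4)), 2) = Pow(Add(6, Mul(Rational(1, 7), Pow(Add(5, Mul(-1, -3)), -1), Add(6, -4))), 2) = Pow(Add(6, Mul(Rational(1, 7), Pow(Add(5, 3), -1), 2)), 2) = Pow(Add(6, Mul(Rational(1, 7), Pow(8, -1), 2)), 2) = Pow(Add(6, Mul(Rational(1, 7), Rational(1, 8), 2)), 2) = Pow(Add(6, Rational(1, 28)), 2) = Pow(Rational(169, 28), 2) = Rational(28561, 784)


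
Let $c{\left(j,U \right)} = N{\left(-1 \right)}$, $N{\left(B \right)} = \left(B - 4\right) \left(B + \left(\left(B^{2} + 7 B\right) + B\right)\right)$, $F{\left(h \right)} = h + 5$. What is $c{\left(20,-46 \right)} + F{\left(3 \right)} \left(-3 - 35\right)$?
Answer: $-264$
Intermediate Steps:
$F{\left(h \right)} = 5 + h$
$N{\left(B \right)} = \left(-4 + B\right) \left(B^{2} + 9 B\right)$ ($N{\left(B \right)} = \left(-4 + B\right) \left(B + \left(B^{2} + 8 B\right)\right) = \left(-4 + B\right) \left(B^{2} + 9 B\right)$)
$c{\left(j,U \right)} = 40$ ($c{\left(j,U \right)} = - (-36 + \left(-1\right)^{2} + 5 \left(-1\right)) = - (-36 + 1 - 5) = \left(-1\right) \left(-40\right) = 40$)
$c{\left(20,-46 \right)} + F{\left(3 \right)} \left(-3 - 35\right) = 40 + \left(5 + 3\right) \left(-3 - 35\right) = 40 + 8 \left(-38\right) = 40 - 304 = -264$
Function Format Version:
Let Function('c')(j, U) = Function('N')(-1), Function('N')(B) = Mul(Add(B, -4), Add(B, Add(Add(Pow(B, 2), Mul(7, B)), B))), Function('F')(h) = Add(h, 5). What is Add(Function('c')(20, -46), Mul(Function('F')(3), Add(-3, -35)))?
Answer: -264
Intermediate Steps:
Function('F')(h) = Add(5, h)
Function('N')(B) = Mul(Add(-4, B), Add(Pow(B, 2), Mul(9, B))) (Function('N')(B) = Mul(Add(-4, B), Add(B, Add(Pow(B, 2), Mul(8, B)))) = Mul(Add(-4, B), Add(Pow(B, 2), Mul(9, B))))
Function('c')(j, U) = 40 (Function('c')(j, U) = Mul(-1, Add(-36, Pow(-1, 2), Mul(5, -1))) = Mul(-1, Add(-36, 1, -5)) = Mul(-1, -40) = 40)
Add(Function('c')(20, -46), Mul(Function('F')(3), Add(-3, -35))) = Add(40, Mul(Add(5, 3), Add(-3, -35))) = Add(40, Mul(8, -38)) = Add(40, -304) = -264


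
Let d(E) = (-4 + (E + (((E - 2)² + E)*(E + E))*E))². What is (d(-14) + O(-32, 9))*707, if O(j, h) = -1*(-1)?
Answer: 6360004947919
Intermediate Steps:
O(j, h) = 1
d(E) = (-4 + E + 2*E²*(E + (-2 + E)²))² (d(E) = (-4 + (E + (((-2 + E)² + E)*(2*E))*E))² = (-4 + (E + ((E + (-2 + E)²)*(2*E))*E))² = (-4 + (E + (2*E*(E + (-2 + E)²))*E))² = (-4 + (E + 2*E²*(E + (-2 + E)²)))² = (-4 + E + 2*E²*(E + (-2 + E)²))²)
(d(-14) + O(-32, 9))*707 = ((-4 - 14 + 2*(-14)³ + 2*(-14)²*(-2 - 14)²)² + 1)*707 = ((-4 - 14 + 2*(-2744) + 2*196*(-16)²)² + 1)*707 = ((-4 - 14 - 5488 + 2*196*256)² + 1)*707 = ((-4 - 14 - 5488 + 100352)² + 1)*707 = (94846² + 1)*707 = (8995763716 + 1)*707 = 8995763717*707 = 6360004947919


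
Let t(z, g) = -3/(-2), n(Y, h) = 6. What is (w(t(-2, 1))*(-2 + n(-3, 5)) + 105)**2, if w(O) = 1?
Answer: 11881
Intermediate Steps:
t(z, g) = 3/2 (t(z, g) = -3*(-1/2) = 3/2)
(w(t(-2, 1))*(-2 + n(-3, 5)) + 105)**2 = (1*(-2 + 6) + 105)**2 = (1*4 + 105)**2 = (4 + 105)**2 = 109**2 = 11881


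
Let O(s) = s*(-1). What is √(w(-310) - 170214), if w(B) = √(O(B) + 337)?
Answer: √(-170214 + √647) ≈ 412.54*I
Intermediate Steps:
O(s) = -s
w(B) = √(337 - B) (w(B) = √(-B + 337) = √(337 - B))
√(w(-310) - 170214) = √(√(337 - 1*(-310)) - 170214) = √(√(337 + 310) - 170214) = √(√647 - 170214) = √(-170214 + √647)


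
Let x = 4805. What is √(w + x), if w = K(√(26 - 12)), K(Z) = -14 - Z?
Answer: √(4791 - √14) ≈ 69.190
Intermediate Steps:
w = -14 - √14 (w = -14 - √(26 - 12) = -14 - √14 ≈ -17.742)
√(w + x) = √((-14 - √14) + 4805) = √(4791 - √14)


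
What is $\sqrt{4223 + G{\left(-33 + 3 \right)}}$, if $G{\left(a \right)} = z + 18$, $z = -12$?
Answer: $\sqrt{4229} \approx 65.031$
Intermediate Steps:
$G{\left(a \right)} = 6$ ($G{\left(a \right)} = -12 + 18 = 6$)
$\sqrt{4223 + G{\left(-33 + 3 \right)}} = \sqrt{4223 + 6} = \sqrt{4229}$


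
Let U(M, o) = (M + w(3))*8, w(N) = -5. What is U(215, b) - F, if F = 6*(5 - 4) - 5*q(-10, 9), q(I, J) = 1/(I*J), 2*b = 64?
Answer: 30131/18 ≈ 1673.9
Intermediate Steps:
b = 32 (b = (1/2)*64 = 32)
q(I, J) = 1/(I*J)
U(M, o) = -40 + 8*M (U(M, o) = (M - 5)*8 = (-5 + M)*8 = -40 + 8*M)
F = 109/18 (F = 6*(5 - 4) - 5/((-10)*9) = 6*1 - (-1)/(2*9) = 6 - 5*(-1/90) = 6 + 1/18 = 109/18 ≈ 6.0556)
U(215, b) - F = (-40 + 8*215) - 1*109/18 = (-40 + 1720) - 109/18 = 1680 - 109/18 = 30131/18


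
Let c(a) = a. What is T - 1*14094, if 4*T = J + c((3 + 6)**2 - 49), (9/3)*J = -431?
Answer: -169463/12 ≈ -14122.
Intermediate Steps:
J = -431/3 (J = (1/3)*(-431) = -431/3 ≈ -143.67)
T = -335/12 (T = (-431/3 + ((3 + 6)**2 - 49))/4 = (-431/3 + (9**2 - 49))/4 = (-431/3 + (81 - 49))/4 = (-431/3 + 32)/4 = (1/4)*(-335/3) = -335/12 ≈ -27.917)
T - 1*14094 = -335/12 - 1*14094 = -335/12 - 14094 = -169463/12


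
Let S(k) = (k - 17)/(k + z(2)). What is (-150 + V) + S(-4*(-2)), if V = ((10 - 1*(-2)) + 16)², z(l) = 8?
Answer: 10135/16 ≈ 633.44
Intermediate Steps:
V = 784 (V = ((10 + 2) + 16)² = (12 + 16)² = 28² = 784)
S(k) = (-17 + k)/(8 + k) (S(k) = (k - 17)/(k + 8) = (-17 + k)/(8 + k))
(-150 + V) + S(-4*(-2)) = (-150 + 784) + (-17 - 4*(-2))/(8 - 4*(-2)) = 634 + (-17 + 8)/(8 + 8) = 634 - 9/16 = 10135/16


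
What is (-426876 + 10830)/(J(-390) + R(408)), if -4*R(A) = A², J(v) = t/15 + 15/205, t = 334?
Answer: 255868290/25580101 ≈ 10.003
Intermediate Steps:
J(v) = 13739/615 (J(v) = 334/15 + 15/205 = 334*(1/15) + 15*(1/205) = 334/15 + 3/41 = 13739/615)
R(A) = -A²/4
(-426876 + 10830)/(J(-390) + R(408)) = (-426876 + 10830)/(13739/615 - ¼*408²) = -416046/(13739/615 - ¼*166464) = -416046/(13739/615 - 41616) = -416046/(-25580101/615) = -416046*(-615/25580101) = 255868290/25580101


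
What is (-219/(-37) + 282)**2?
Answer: 113486409/1369 ≈ 82897.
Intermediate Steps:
(-219/(-37) + 282)**2 = (-219*(-1/37) + 282)**2 = (219/37 + 282)**2 = (10653/37)**2 = 113486409/1369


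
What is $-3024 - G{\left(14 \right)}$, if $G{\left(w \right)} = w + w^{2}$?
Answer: $-3234$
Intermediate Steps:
$-3024 - G{\left(14 \right)} = -3024 - 14 \left(1 + 14\right) = -3024 - 14 \cdot 15 = -3024 - 210 = -3234$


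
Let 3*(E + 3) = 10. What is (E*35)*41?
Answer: 1435/3 ≈ 478.33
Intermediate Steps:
E = 1/3 (E = -3 + (1/3)*10 = -3 + 10/3 = 1/3 ≈ 0.33333)
(E*35)*41 = ((1/3)*35)*41 = (35/3)*41 = 1435/3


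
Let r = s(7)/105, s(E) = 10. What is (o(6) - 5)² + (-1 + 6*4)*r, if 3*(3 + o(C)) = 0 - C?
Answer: 2146/21 ≈ 102.19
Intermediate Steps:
o(C) = -3 - C/3 (o(C) = -3 + (0 - C)/3 = -3 + (-C)/3 = -3 - C/3)
r = 2/21 (r = 10/105 = 10*(1/105) = 2/21 ≈ 0.095238)
(o(6) - 5)² + (-1 + 6*4)*r = ((-3 - ⅓*6) - 5)² + (-1 + 6*4)*(2/21) = ((-3 - 2) - 5)² + (-1 + 24)*(2/21) = (-5 - 5)² + 23*(2/21) = (-10)² + 46/21 = 100 + 46/21 = 2146/21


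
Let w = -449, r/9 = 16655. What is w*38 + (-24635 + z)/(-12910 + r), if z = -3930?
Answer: -467453327/27397 ≈ -17062.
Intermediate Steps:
r = 149895 (r = 9*16655 = 149895)
w*38 + (-24635 + z)/(-12910 + r) = -449*38 + (-24635 - 3930)/(-12910 + 149895) = -17062 - 28565/136985 = -17062 - 28565*1/136985 = -17062 - 5713/27397 = -467453327/27397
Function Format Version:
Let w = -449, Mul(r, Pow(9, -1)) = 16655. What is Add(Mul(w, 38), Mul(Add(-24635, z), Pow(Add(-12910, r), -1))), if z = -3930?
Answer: Rational(-467453327, 27397) ≈ -17062.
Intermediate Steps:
r = 149895 (r = Mul(9, 16655) = 149895)
Add(Mul(w, 38), Mul(Add(-24635, z), Pow(Add(-12910, r), -1))) = Add(Mul(-449, 38), Mul(Add(-24635, -3930), Pow(Add(-12910, 149895), -1))) = Add(-17062, Mul(-28565, Pow(136985, -1))) = Add(-17062, Mul(-28565, Rational(1, 136985))) = Add(-17062, Rational(-5713, 27397)) = Rational(-467453327, 27397)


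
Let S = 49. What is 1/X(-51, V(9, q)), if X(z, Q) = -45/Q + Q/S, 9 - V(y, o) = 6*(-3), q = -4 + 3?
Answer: -147/164 ≈ -0.89634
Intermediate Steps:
q = -1
V(y, o) = 27 (V(y, o) = 9 - 6*(-3) = 9 - 1*(-18) = 9 + 18 = 27)
X(z, Q) = -45/Q + Q/49
1/X(-51, V(9, q)) = 1/(-45/27 + (1/49)*27) = 1/(-45*1/27 + 27/49) = 1/(-5/3 + 27/49) = 1/(-164/147) = -147/164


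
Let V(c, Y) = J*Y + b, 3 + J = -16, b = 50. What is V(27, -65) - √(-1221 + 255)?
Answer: 1285 - I*√966 ≈ 1285.0 - 31.081*I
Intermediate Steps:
J = -19 (J = -3 - 16 = -19)
V(c, Y) = 50 - 19*Y (V(c, Y) = -19*Y + 50 = 50 - 19*Y)
V(27, -65) - √(-1221 + 255) = (50 - 19*(-65)) - √(-1221 + 255) = (50 + 1235) - √(-966) = 1285 - I*√966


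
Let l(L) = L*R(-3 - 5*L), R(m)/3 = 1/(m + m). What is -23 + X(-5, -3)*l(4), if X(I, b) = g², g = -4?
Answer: -625/23 ≈ -27.174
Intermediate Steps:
R(m) = 3/(2*m) (R(m) = 3/(m + m) = 3/((2*m)) = 3*(1/(2*m)) = 3/(2*m))
X(I, b) = 16 (X(I, b) = (-4)² = 16)
l(L) = 3*L/(2*(-3 - 5*L)) (l(L) = L*(3/(2*(-3 - 5*L))) = 3*L/(2*(-3 - 5*L)))
-23 + X(-5, -3)*l(4) = -23 + 16*(-3*4/(6 + 10*4)) = -23 + 16*(-3*4/(6 + 40)) = -23 + 16*(-3*4/46) = -23 + 16*(-3*4*1/46) = -23 + 16*(-6/23) = -23 - 96/23 = -625/23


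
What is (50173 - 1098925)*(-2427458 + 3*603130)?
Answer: 648200051136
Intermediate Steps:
(50173 - 1098925)*(-2427458 + 3*603130) = -1048752*(-2427458 + 1809390) = -1048752*(-618068) = 648200051136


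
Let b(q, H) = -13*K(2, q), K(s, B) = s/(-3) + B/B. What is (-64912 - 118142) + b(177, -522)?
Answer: -549175/3 ≈ -1.8306e+5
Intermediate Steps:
K(s, B) = 1 - s/3 (K(s, B) = s*(-1/3) + 1 = -s/3 + 1 = 1 - s/3)
b(q, H) = -13/3 (b(q, H) = -13*(1 - 1/3*2) = -13*(1 - 2/3) = -13*1/3 = -13/3)
(-64912 - 118142) + b(177, -522) = (-64912 - 118142) - 13/3 = -183054 - 13/3 = -549175/3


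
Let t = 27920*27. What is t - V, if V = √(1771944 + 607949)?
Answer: 753840 - √2379893 ≈ 7.5230e+5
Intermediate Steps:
t = 753840
V = √2379893 ≈ 1542.7
t - V = 753840 - √2379893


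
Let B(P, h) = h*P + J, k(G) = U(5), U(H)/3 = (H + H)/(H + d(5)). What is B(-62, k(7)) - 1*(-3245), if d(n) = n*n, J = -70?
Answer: 3113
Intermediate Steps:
d(n) = n²
U(H) = 6*H/(25 + H) (U(H) = 3*((H + H)/(H + 5²)) = 3*((2*H)/(H + 25)) = 3*((2*H)/(25 + H)) = 3*(2*H/(25 + H)) = 6*H/(25 + H))
k(G) = 1 (k(G) = 6*5/(25 + 5) = 6*5/30 = 6*5*(1/30) = 1)
B(P, h) = -70 + P*h (B(P, h) = h*P - 70 = P*h - 70 = -70 + P*h)
B(-62, k(7)) - 1*(-3245) = (-70 - 62*1) - 1*(-3245) = (-70 - 62) + 3245 = -132 + 3245 = 3113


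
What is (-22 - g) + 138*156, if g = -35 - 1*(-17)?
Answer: 21524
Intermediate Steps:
g = -18 (g = -35 + 17 = -18)
(-22 - g) + 138*156 = (-22 - 1*(-18)) + 138*156 = (-22 + 18) + 21528 = -4 + 21528 = 21524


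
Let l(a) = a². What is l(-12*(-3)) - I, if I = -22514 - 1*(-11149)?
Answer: 12661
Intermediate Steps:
I = -11365 (I = -22514 + 11149 = -11365)
l(-12*(-3)) - I = (-12*(-3))² - 1*(-11365) = 36² + 11365 = 1296 + 11365 = 12661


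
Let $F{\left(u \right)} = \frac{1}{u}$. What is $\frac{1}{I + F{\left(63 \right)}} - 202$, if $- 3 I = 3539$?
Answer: $- \frac{15012299}{74318} \approx -202.0$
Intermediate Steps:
$I = - \frac{3539}{3}$ ($I = \left(- \frac{1}{3}\right) 3539 = - \frac{3539}{3} \approx -1179.7$)
$\frac{1}{I + F{\left(63 \right)}} - 202 = \frac{1}{- \frac{3539}{3} + \frac{1}{63}} - 202 = \frac{1}{- \frac{74318}{63}} - 202 = - \frac{63}{74318} - 202 = - \frac{15012299}{74318}$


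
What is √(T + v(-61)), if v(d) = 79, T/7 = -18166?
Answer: I*√127083 ≈ 356.49*I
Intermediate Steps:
T = -127162 (T = 7*(-18166) = -127162)
√(T + v(-61)) = √(-127162 + 79) = √(-127083) = I*√127083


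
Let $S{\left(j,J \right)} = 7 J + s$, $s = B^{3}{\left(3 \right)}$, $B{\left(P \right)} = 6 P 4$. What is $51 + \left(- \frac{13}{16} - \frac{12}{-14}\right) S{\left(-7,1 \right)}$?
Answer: $\frac{1871987}{112} \approx 16714.0$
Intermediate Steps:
$B{\left(P \right)} = 24 P$
$s = 373248$ ($s = \left(24 \cdot 3\right)^{3} = 72^{3} = 373248$)
$S{\left(j,J \right)} = 373248 + 7 J$ ($S{\left(j,J \right)} = 7 J + 373248 = 373248 + 7 J$)
$51 + \left(- \frac{13}{16} - \frac{12}{-14}\right) S{\left(-7,1 \right)} = 51 + \left(- \frac{13}{16} - \frac{12}{-14}\right) \left(373248 + 7 \cdot 1\right) = 51 + \left(\left(-13\right) \frac{1}{16} - - \frac{6}{7}\right) \left(373248 + 7\right) = 51 + \left(- \frac{13}{16} + \frac{6}{7}\right) 373255 = 51 + \frac{5}{112} \cdot 373255 = 51 + \frac{1866275}{112} = \frac{1871987}{112}$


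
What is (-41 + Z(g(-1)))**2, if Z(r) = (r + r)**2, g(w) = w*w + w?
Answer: 1681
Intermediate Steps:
g(w) = w + w**2 (g(w) = w**2 + w = w + w**2)
Z(r) = 4*r**2 (Z(r) = (2*r)**2 = 4*r**2)
(-41 + Z(g(-1)))**2 = (-41 + 4*(-(1 - 1))**2)**2 = (-41 + 4*(-1*0)**2)**2 = (-41 + 4*0**2)**2 = (-41 + 4*0)**2 = (-41 + 0)**2 = (-41)**2 = 1681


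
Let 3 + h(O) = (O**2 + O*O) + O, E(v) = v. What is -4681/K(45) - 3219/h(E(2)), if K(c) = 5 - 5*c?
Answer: -675413/1540 ≈ -438.58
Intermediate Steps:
h(O) = -3 + O + 2*O**2 (h(O) = -3 + ((O**2 + O*O) + O) = -3 + ((O**2 + O**2) + O) = -3 + (2*O**2 + O) = -3 + (O + 2*O**2) = -3 + O + 2*O**2)
-4681/K(45) - 3219/h(E(2)) = -4681/(5 - 5*45) - 3219/(-3 + 2 + 2*2**2) = -4681/(5 - 225) - 3219/(-3 + 2 + 2*4) = -4681/(-220) - 3219/(-3 + 2 + 8) = -4681*(-1/220) - 3219/7 = 4681/220 - 3219*1/7 = 4681/220 - 3219/7 = -675413/1540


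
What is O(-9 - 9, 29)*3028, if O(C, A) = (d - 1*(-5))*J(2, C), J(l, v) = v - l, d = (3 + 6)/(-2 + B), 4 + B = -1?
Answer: -1574560/7 ≈ -2.2494e+5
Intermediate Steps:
B = -5 (B = -4 - 1 = -5)
d = -9/7 (d = (3 + 6)/(-2 - 5) = 9/(-7) = 9*(-⅐) = -9/7 ≈ -1.2857)
O(C, A) = -52/7 + 26*C/7 (O(C, A) = (-9/7 - 1*(-5))*(C - 1*2) = (-9/7 + 5)*(C - 2) = 26*(-2 + C)/7 = -52/7 + 26*C/7)
O(-9 - 9, 29)*3028 = (-52/7 + 26*(-9 - 9)/7)*3028 = (-52/7 + (26/7)*(-18))*3028 = (-52/7 - 468/7)*3028 = -520/7*3028 = -1574560/7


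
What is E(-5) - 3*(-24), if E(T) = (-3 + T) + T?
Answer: 59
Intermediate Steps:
E(T) = -3 + 2*T
E(-5) - 3*(-24) = (-3 + 2*(-5)) - 3*(-24) = (-3 - 10) + 72 = -13 + 72 = 59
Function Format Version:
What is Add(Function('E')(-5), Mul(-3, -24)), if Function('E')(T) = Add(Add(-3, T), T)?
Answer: 59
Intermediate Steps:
Function('E')(T) = Add(-3, Mul(2, T))
Add(Function('E')(-5), Mul(-3, -24)) = Add(Add(-3, Mul(2, -5)), Mul(-3, -24)) = Add(Add(-3, -10), 72) = Add(-13, 72) = 59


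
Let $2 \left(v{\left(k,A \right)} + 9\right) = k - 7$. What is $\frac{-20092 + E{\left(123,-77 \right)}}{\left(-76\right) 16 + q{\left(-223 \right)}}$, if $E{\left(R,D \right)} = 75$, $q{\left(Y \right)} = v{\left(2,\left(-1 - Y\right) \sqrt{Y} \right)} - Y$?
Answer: $\frac{40034}{2009} \approx 19.927$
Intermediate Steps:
$v{\left(k,A \right)} = - \frac{25}{2} + \frac{k}{2}$ ($v{\left(k,A \right)} = -9 + \frac{k - 7}{2} = -9 + \frac{-7 + k}{2} = -9 + \left(- \frac{7}{2} + \frac{k}{2}\right) = - \frac{25}{2} + \frac{k}{2}$)
$q{\left(Y \right)} = - \frac{23}{2} - Y$ ($q{\left(Y \right)} = \left(- \frac{25}{2} + \frac{1}{2} \cdot 2\right) - Y = \left(- \frac{25}{2} + 1\right) - Y = - \frac{23}{2} - Y$)
$\frac{-20092 + E{\left(123,-77 \right)}}{\left(-76\right) 16 + q{\left(-223 \right)}} = \frac{-20092 + 75}{\left(-76\right) 16 - - \frac{423}{2}} = - \frac{20017}{-1216 + \left(- \frac{23}{2} + 223\right)} = - \frac{20017}{-1216 + \frac{423}{2}} = - \frac{20017}{- \frac{2009}{2}} = \left(-20017\right) \left(- \frac{2}{2009}\right) = \frac{40034}{2009}$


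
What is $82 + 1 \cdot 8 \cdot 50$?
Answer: $482$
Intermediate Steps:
$82 + 1 \cdot 8 \cdot 50 = 82 + 8 \cdot 50 = 82 + 400 = 482$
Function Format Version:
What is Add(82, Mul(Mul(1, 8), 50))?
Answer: 482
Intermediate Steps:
Add(82, Mul(Mul(1, 8), 50)) = Add(82, Mul(8, 50)) = Add(82, 400) = 482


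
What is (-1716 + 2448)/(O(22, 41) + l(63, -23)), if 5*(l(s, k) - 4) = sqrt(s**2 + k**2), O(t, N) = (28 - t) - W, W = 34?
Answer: -219600/4951 - 1830*sqrt(4498)/4951 ≈ -69.144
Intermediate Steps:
O(t, N) = -6 - t (O(t, N) = (28 - t) - 1*34 = (28 - t) - 34 = -6 - t)
l(s, k) = 4 + sqrt(k**2 + s**2)/5 (l(s, k) = 4 + sqrt(s**2 + k**2)/5 = 4 + sqrt(k**2 + s**2)/5)
(-1716 + 2448)/(O(22, 41) + l(63, -23)) = (-1716 + 2448)/((-6 - 1*22) + (4 + sqrt((-23)**2 + 63**2)/5)) = 732/((-6 - 22) + (4 + sqrt(529 + 3969)/5)) = 732/(-28 + (4 + sqrt(4498)/5)) = 732/(-24 + sqrt(4498)/5)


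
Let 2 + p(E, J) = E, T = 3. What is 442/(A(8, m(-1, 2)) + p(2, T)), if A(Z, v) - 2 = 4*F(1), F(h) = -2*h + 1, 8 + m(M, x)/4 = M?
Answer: -221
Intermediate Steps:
m(M, x) = -32 + 4*M
F(h) = 1 - 2*h
A(Z, v) = -2 (A(Z, v) = 2 + 4*(1 - 2*1) = 2 + 4*(1 - 2) = 2 + 4*(-1) = 2 - 4 = -2)
p(E, J) = -2 + E
442/(A(8, m(-1, 2)) + p(2, T)) = 442/(-2 + (-2 + 2)) = 442/(-2 + 0) = 442/(-2) = 442*(-½) = -221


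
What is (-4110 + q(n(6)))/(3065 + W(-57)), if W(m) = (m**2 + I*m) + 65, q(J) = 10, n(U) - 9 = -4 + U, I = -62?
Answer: -4100/9913 ≈ -0.41360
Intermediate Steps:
n(U) = 5 + U (n(U) = 9 + (-4 + U) = 5 + U)
W(m) = 65 + m**2 - 62*m (W(m) = (m**2 - 62*m) + 65 = 65 + m**2 - 62*m)
(-4110 + q(n(6)))/(3065 + W(-57)) = (-4110 + 10)/(3065 + (65 + (-57)**2 - 62*(-57))) = -4100/(3065 + (65 + 3249 + 3534)) = -4100/(3065 + 6848) = -4100/9913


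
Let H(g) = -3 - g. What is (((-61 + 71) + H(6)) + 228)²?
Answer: 52441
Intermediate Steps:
(((-61 + 71) + H(6)) + 228)² = (((-61 + 71) + (-3 - 1*6)) + 228)² = ((10 + (-3 - 6)) + 228)² = ((10 - 9) + 228)² = (1 + 228)² = 229² = 52441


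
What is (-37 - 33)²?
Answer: 4900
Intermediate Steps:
(-37 - 33)² = (-70)² = 4900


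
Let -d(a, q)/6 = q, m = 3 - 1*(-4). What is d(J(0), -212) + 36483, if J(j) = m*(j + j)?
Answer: 37755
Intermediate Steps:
m = 7 (m = 3 + 4 = 7)
J(j) = 14*j (J(j) = 7*(j + j) = 7*(2*j) = 14*j)
d(a, q) = -6*q
d(J(0), -212) + 36483 = -6*(-212) + 36483 = 1272 + 36483 = 37755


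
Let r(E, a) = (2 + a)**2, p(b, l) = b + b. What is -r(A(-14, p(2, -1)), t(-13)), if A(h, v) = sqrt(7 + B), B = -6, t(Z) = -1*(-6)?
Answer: -64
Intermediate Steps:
t(Z) = 6
p(b, l) = 2*b
A(h, v) = 1 (A(h, v) = sqrt(7 - 6) = sqrt(1) = 1)
-r(A(-14, p(2, -1)), t(-13)) = -(2 + 6)**2 = -1*8**2 = -1*64 = -64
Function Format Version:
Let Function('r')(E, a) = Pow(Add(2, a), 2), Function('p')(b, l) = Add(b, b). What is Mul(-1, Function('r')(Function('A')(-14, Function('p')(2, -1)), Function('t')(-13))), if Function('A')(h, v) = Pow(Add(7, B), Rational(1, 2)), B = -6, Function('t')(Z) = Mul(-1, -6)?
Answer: -64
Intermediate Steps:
Function('t')(Z) = 6
Function('p')(b, l) = Mul(2, b)
Function('A')(h, v) = 1 (Function('A')(h, v) = Pow(Add(7, -6), Rational(1, 2)) = Pow(1, Rational(1, 2)) = 1)
Mul(-1, Function('r')(Function('A')(-14, Function('p')(2, -1)), Function('t')(-13))) = Mul(-1, Pow(Add(2, 6), 2)) = Mul(-1, Pow(8, 2)) = Mul(-1, 64) = -64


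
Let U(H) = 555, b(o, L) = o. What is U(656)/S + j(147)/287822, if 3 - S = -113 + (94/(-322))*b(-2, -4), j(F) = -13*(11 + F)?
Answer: 4280027897/891384734 ≈ 4.8016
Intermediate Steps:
j(F) = -143 - 13*F
S = 18582/161 (S = 3 - (-113 + (94/(-322))*(-2)) = 3 - (-113 + (94*(-1/322))*(-2)) = 3 - (-113 - 47/161*(-2)) = 3 - (-113 + 94/161) = 3 - 1*(-18099/161) = 3 + 18099/161 = 18582/161 ≈ 115.42)
U(656)/S + j(147)/287822 = 555/(18582/161) + (-143 - 13*147)/287822 = 555*(161/18582) + (-143 - 1911)*(1/287822) = 29785/6194 - 2054*1/287822 = 29785/6194 - 1027/143911 = 4280027897/891384734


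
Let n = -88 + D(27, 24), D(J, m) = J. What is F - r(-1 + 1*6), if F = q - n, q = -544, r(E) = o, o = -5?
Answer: -478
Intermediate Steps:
r(E) = -5
n = -61 (n = -88 + 27 = -61)
F = -483 (F = -544 - 1*(-61) = -544 + 61 = -483)
F - r(-1 + 1*6) = -483 - 1*(-5) = -483 + 5 = -478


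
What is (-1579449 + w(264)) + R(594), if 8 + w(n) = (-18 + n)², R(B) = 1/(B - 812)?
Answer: -331129139/218 ≈ -1.5189e+6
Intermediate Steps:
R(B) = 1/(-812 + B)
w(n) = -8 + (-18 + n)²
(-1579449 + w(264)) + R(594) = (-1579449 + (-8 + (-18 + 264)²)) + 1/(-812 + 594) = (-1579449 + (-8 + 246²)) + 1/(-218) = (-1579449 + (-8 + 60516)) - 1/218 = (-1579449 + 60508) - 1/218 = -1518941 - 1/218 = -331129139/218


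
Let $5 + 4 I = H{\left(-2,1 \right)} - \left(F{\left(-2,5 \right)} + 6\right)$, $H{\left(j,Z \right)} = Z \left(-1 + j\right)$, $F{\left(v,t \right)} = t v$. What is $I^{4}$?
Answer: $1$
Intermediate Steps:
$I = -1$ ($I = - \frac{5}{4} + \frac{1 \left(-1 - 2\right) - \left(5 \left(-2\right) + 6\right)}{4} = - \frac{5}{4} + \frac{1 \left(-3\right) - \left(-10 + 6\right)}{4} = - \frac{5}{4} + \frac{-3 - -4}{4} = - \frac{5}{4} + \frac{-3 + 4}{4} = - \frac{5}{4} + \frac{1}{4} \cdot 1 = - \frac{5}{4} + \frac{1}{4} = -1$)
$I^{4} = \left(-1\right)^{4} = 1$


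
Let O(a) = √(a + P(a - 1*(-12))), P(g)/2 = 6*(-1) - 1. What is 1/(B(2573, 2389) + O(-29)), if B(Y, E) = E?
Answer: 2389/5707364 - I*√43/5707364 ≈ 0.00041858 - 1.1489e-6*I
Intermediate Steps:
P(g) = -14 (P(g) = 2*(6*(-1) - 1) = 2*(-6 - 1) = 2*(-7) = -14)
O(a) = √(-14 + a) (O(a) = √(a - 14) = √(-14 + a))
1/(B(2573, 2389) + O(-29)) = 1/(2389 + √(-14 - 29)) = 1/(2389 + √(-43)) = 1/(2389 + I*√43)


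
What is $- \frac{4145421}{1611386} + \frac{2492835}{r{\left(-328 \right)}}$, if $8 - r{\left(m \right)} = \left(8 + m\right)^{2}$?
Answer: $- \frac{317241240453}{11785216808} \approx -26.919$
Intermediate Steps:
$r{\left(m \right)} = 8 - \left(8 + m\right)^{2}$
$- \frac{4145421}{1611386} + \frac{2492835}{r{\left(-328 \right)}} = - \frac{4145421}{1611386} + \frac{2492835}{8 - \left(8 - 328\right)^{2}} = \left(-4145421\right) \frac{1}{1611386} + \frac{2492835}{8 - \left(-320\right)^{2}} = - \frac{592203}{230198} + \frac{2492835}{8 - 102400} = - \frac{592203}{230198} + \frac{2492835}{-102392} = - \frac{592203}{230198} + 2492835 \left(- \frac{1}{102392}\right) = - \frac{592203}{230198} - \frac{2492835}{102392} = - \frac{317241240453}{11785216808}$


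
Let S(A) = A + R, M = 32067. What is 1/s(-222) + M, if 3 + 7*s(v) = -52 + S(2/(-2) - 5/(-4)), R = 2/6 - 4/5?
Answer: 106237551/3313 ≈ 32067.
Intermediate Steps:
R = -7/15 (R = 2*(⅙) - 4*⅕ = ⅓ - ⅘ = -7/15 ≈ -0.46667)
S(A) = -7/15 + A (S(A) = A - 7/15 = -7/15 + A)
s(v) = -3313/420 (s(v) = -3/7 + (-52 + (-7/15 + (2/(-2) - 5/(-4))))/7 = -3/7 + (-52 + (-7/15 + (2*(-½) - 5*(-¼))))/7 = -3/7 + (-52 + (-7/15 + (-1 + 5/4)))/7 = -3/7 + (-52 + (-7/15 + ¼))/7 = -3/7 + (-52 - 13/60)/7 = -3/7 + (⅐)*(-3133/60) = -3/7 - 3133/420 = -3313/420)
1/s(-222) + M = 1/(-3313/420) + 32067 = -420/3313 + 32067 = 106237551/3313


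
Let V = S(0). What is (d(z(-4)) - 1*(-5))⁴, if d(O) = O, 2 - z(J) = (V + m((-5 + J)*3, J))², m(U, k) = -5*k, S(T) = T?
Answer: 23854493601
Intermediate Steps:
V = 0
z(J) = 2 - 25*J² (z(J) = 2 - (0 - 5*J)² = 2 - (-5*J)² = 2 - 25*J²)
(d(z(-4)) - 1*(-5))⁴ = ((2 - 25*(-4)²) - 1*(-5))⁴ = ((2 - 25*16) + 5)⁴ = ((2 - 400) + 5)⁴ = (-398 + 5)⁴ = (-393)⁴ = 23854493601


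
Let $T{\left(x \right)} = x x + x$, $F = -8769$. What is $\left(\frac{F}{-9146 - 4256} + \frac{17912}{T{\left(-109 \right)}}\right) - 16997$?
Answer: $- \frac{670311314419}{39442086} \approx -16995.0$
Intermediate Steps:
$T{\left(x \right)} = x + x^{2}$ ($T{\left(x \right)} = x^{2} + x = x + x^{2}$)
$\left(\frac{F}{-9146 - 4256} + \frac{17912}{T{\left(-109 \right)}}\right) - 16997 = \left(- \frac{8769}{-9146 - 4256} + \frac{17912}{\left(-109\right) \left(1 - 109\right)}\right) - 16997 = \left(- \frac{8769}{-9146 - 4256} + \frac{17912}{\left(-109\right) \left(-108\right)}\right) - 16997 = \left(- \frac{8769}{-13402} + \frac{17912}{11772}\right) - 16997 = \left(\left(-8769\right) \left(- \frac{1}{13402}\right) + 17912 \cdot \frac{1}{11772}\right) - 16997 = \left(\frac{8769}{13402} + \frac{4478}{2943}\right) - 16997 = \frac{85821323}{39442086} - 16997 = - \frac{670311314419}{39442086}$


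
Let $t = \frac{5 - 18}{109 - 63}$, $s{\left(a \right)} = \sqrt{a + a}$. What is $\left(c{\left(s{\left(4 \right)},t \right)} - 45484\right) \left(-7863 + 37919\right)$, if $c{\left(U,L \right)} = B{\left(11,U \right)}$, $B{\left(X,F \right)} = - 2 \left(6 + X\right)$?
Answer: $-1368089008$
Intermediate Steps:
$B{\left(X,F \right)} = -12 - 2 X$
$s{\left(a \right)} = \sqrt{2} \sqrt{a}$ ($s{\left(a \right)} = \sqrt{2 a} = \sqrt{2} \sqrt{a}$)
$t = - \frac{13}{46} \approx -0.28261$
$c{\left(U,L \right)} = -34$ ($c{\left(U,L \right)} = -12 - 22 = -34$)
$\left(c{\left(s{\left(4 \right)},t \right)} - 45484\right) \left(-7863 + 37919\right) = \left(-34 - 45484\right) \left(-7863 + 37919\right) = \left(-45518\right) 30056 = -1368089008$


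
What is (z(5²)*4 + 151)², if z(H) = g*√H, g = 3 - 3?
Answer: 22801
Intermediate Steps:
g = 0
z(H) = 0 (z(H) = 0*√H = 0)
(z(5²)*4 + 151)² = (0*4 + 151)² = (0 + 151)² = 151² = 22801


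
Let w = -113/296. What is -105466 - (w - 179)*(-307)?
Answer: -47518715/296 ≈ -1.6054e+5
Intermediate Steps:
w = -113/296 (w = -113*1/296 = -113/296 ≈ -0.38176)
-105466 - (w - 179)*(-307) = -105466 - (-113/296 - 179)*(-307) = -105466 - (-53097)*(-307)/296 = -105466 - 1*16300779/296 = -105466 - 16300779/296 = -47518715/296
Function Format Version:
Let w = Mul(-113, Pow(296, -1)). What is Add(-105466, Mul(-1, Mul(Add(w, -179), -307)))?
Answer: Rational(-47518715, 296) ≈ -1.6054e+5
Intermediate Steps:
w = Rational(-113, 296) (w = Mul(-113, Rational(1, 296)) = Rational(-113, 296) ≈ -0.38176)
Add(-105466, Mul(-1, Mul(Add(w, -179), -307))) = Add(-105466, Mul(-1, Mul(Add(Rational(-113, 296), -179), -307))) = Add(-105466, Mul(-1, Mul(Rational(-53097, 296), -307))) = Add(-105466, Mul(-1, Rational(16300779, 296))) = Add(-105466, Rational(-16300779, 296)) = Rational(-47518715, 296)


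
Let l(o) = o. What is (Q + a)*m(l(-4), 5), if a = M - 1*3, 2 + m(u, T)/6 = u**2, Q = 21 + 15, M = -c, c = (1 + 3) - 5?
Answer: 2856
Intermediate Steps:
c = -1 (c = 4 - 5 = -1)
M = 1 (M = -1*(-1) = 1)
Q = 36
m(u, T) = -12 + 6*u**2
a = -2 (a = 1 - 1*3 = 1 - 3 = -2)
(Q + a)*m(l(-4), 5) = (36 - 2)*(-12 + 6*(-4)**2) = 34*(-12 + 6*16) = 34*(-12 + 96) = 34*84 = 2856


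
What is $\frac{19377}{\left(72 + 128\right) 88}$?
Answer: $\frac{19377}{17600} \approx 1.101$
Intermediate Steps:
$\frac{19377}{\left(72 + 128\right) 88} = \frac{19377}{200 \cdot 88} = \frac{19377}{17600}$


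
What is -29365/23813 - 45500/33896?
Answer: -519711885/201791362 ≈ -2.5755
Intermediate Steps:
-29365/23813 - 45500/33896 = -29365*1/23813 - 45500*1/33896 = -29365/23813 - 11375/8474 = -519711885/201791362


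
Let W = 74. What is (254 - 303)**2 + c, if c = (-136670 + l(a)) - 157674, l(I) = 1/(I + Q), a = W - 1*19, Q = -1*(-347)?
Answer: -117361085/402 ≈ -2.9194e+5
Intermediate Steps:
Q = 347
a = 55 (a = 74 - 1*19 = 74 - 19 = 55)
l(I) = 1/(347 + I) (l(I) = 1/(I + 347) = 1/(347 + I))
c = -118326287/402 (c = (-136670 + 1/(347 + 55)) - 157674 = (-136670 + 1/402) - 157674 = -54941339/402 - 157674 = -118326287/402 ≈ -2.9434e+5)
(254 - 303)**2 + c = (254 - 303)**2 - 118326287/402 = (-49)**2 - 118326287/402 = 2401 - 118326287/402 = -117361085/402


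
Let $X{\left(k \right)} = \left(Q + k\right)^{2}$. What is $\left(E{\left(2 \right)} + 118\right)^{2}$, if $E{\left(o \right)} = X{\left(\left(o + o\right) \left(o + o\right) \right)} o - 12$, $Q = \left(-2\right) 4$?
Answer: $54756$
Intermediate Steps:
$Q = -8$
$X{\left(k \right)} = \left(-8 + k\right)^{2}$
$E{\left(o \right)} = -12 + o \left(-8 + 4 o^{2}\right)^{2}$ ($E{\left(o \right)} = \left(-8 + \left(o + o\right) \left(o + o\right)\right)^{2} o - 12 = \left(-8 + 2 o 2 o\right)^{2} o - 12 = \left(-8 + 4 o^{2}\right)^{2} o - 12 = o \left(-8 + 4 o^{2}\right)^{2} - 12 = -12 + o \left(-8 + 4 o^{2}\right)^{2}$)
$\left(E{\left(2 \right)} + 118\right)^{2} = \left(\left(-12 + 16 \cdot 2 \left(-2 + 2^{2}\right)^{2}\right) + 118\right)^{2} = \left(\left(-12 + 16 \cdot 2 \left(-2 + 4\right)^{2}\right) + 118\right)^{2} = \left(\left(-12 + 16 \cdot 2 \cdot 2^{2}\right) + 118\right)^{2} = \left(\left(-12 + 16 \cdot 2 \cdot 4\right) + 118\right)^{2} = \left(\left(-12 + 128\right) + 118\right)^{2} = \left(116 + 118\right)^{2} = 234^{2} = 54756$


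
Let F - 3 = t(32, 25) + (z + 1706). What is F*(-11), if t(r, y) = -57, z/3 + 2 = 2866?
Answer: -112684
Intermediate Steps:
z = 8592 (z = -6 + 3*2866 = -6 + 8598 = 8592)
F = 10244 (F = 3 + (-57 + (8592 + 1706)) = 3 + (-57 + 10298) = 3 + 10241 = 10244)
F*(-11) = 10244*(-11) = -112684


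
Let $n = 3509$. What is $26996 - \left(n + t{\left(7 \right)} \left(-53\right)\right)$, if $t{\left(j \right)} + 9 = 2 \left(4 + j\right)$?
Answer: $24176$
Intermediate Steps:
$t{\left(j \right)} = -1 + 2 j$ ($t{\left(j \right)} = -9 + 2 \left(4 + j\right) = -9 + \left(8 + 2 j\right) = -1 + 2 j$)
$26996 - \left(n + t{\left(7 \right)} \left(-53\right)\right) = 26996 - \left(3509 + \left(-1 + 2 \cdot 7\right) \left(-53\right)\right) = 26996 - \left(3509 + \left(-1 + 14\right) \left(-53\right)\right) = 26996 - \left(3509 + 13 \left(-53\right)\right) = 26996 - \left(3509 - 689\right) = 26996 - 2820 = 24176$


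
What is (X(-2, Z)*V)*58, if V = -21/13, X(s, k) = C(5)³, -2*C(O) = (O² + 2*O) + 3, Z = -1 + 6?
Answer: 8354262/13 ≈ 6.4264e+5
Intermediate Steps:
Z = 5
C(O) = -3/2 - O - O²/2 (C(O) = -((O² + 2*O) + 3)/2 = -(3 + O² + 2*O)/2 = -3/2 - O - O²/2)
X(s, k) = -6859 (X(s, k) = (-3/2 - 1*5 - ½*5²)³ = (-3/2 - 5 - ½*25)³ = (-3/2 - 5 - 25/2)³ = (-19)³ = -6859)
V = -21/13 (V = -21*1/13 = -21/13 ≈ -1.6154)
(X(-2, Z)*V)*58 = -6859*(-21/13)*58 = (144039/13)*58 = 8354262/13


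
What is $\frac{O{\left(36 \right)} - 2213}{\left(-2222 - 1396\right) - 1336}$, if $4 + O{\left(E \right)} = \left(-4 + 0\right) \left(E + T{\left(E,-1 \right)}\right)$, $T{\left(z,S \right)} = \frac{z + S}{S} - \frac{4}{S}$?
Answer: $\frac{2237}{4954} \approx 0.45155$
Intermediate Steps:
$T{\left(z,S \right)} = - \frac{4}{S} + \frac{S + z}{S}$ ($T{\left(z,S \right)} = \frac{S + z}{S} - \frac{4}{S} = - \frac{4}{S} + \frac{S + z}{S}$)
$O{\left(E \right)} = -24$ ($O{\left(E \right)} = -4 + \left(-4 + 0\right) \left(E + \frac{-4 - 1 + E}{-1}\right) = -4 - 4 \left(E - \left(-5 + E\right)\right) = -4 - 20 = -24$)
$\frac{O{\left(36 \right)} - 2213}{\left(-2222 - 1396\right) - 1336} = \frac{-24 - 2213}{\left(-2222 - 1396\right) - 1336} = - \frac{2237}{-3618 - 1336} = - \frac{2237}{-4954} = \left(-2237\right) \left(- \frac{1}{4954}\right) = \frac{2237}{4954}$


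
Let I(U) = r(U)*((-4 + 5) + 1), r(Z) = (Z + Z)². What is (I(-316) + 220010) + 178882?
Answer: 1197740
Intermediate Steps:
r(Z) = 4*Z² (r(Z) = (2*Z)² = 4*Z²)
I(U) = 8*U² (I(U) = (4*U²)*((-4 + 5) + 1) = (4*U²)*(1 + 1) = (4*U²)*2 = 8*U²)
(I(-316) + 220010) + 178882 = (8*(-316)² + 220010) + 178882 = (8*99856 + 220010) + 178882 = (798848 + 220010) + 178882 = 1018858 + 178882 = 1197740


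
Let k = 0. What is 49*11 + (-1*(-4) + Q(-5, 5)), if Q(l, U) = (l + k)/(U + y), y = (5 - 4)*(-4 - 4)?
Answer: 1634/3 ≈ 544.67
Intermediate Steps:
y = -8 (y = 1*(-8) = -8)
Q(l, U) = l/(-8 + U) (Q(l, U) = (l + 0)/(U - 8) = l/(-8 + U))
49*11 + (-1*(-4) + Q(-5, 5)) = 49*11 + (-1*(-4) - 5/(-8 + 5)) = 539 + (4 - 5/(-3)) = 539 + (4 - 5*(-1/3)) = 539 + (4 + 5/3) = 539 + 17/3 = 1634/3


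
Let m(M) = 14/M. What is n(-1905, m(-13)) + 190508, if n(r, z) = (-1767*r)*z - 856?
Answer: -44660414/13 ≈ -3.4354e+6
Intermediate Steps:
n(r, z) = -856 - 1767*r*z (n(r, z) = -1767*r*z - 856 = -856 - 1767*r*z)
n(-1905, m(-13)) + 190508 = (-856 - 1767*(-1905)*14/(-13)) + 190508 = (-856 - 1767*(-1905)*14*(-1/13)) + 190508 = (-856 - 1767*(-1905)*(-14/13)) + 190508 = (-856 - 47125890/13) + 190508 = -47137018/13 + 190508 = -44660414/13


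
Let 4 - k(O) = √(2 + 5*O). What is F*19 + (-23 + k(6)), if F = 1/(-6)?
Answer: -133/6 - 4*√2 ≈ -27.824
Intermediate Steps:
F = -⅙ ≈ -0.16667
k(O) = 4 - √(2 + 5*O)
F*19 + (-23 + k(6)) = -⅙*19 + (-23 + (4 - √(2 + 5*6))) = -19/6 + (-23 + (4 - √(2 + 30))) = -19/6 + (-23 + (4 - √32)) = -19/6 + (-23 + (4 - 4*√2)) = -19/6 + (-19 - 4*√2) = -133/6 - 4*√2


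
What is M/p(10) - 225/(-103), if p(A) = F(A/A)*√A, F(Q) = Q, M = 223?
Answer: 225/103 + 223*√10/10 ≈ 72.703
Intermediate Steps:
p(A) = √A (p(A) = (A/A)*√A = 1*√A = √A)
M/p(10) - 225/(-103) = 223/(√10) - 225/(-103) = 223*(√10/10) - 225*(-1/103) = 223*√10/10 + 225/103 = 225/103 + 223*√10/10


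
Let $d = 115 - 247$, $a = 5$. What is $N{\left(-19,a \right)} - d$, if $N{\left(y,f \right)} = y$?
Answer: $113$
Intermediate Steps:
$d = -132$ ($d = 115 - 247 = -132$)
$N{\left(-19,a \right)} - d = -19 - -132 = -19 + 132 = 113$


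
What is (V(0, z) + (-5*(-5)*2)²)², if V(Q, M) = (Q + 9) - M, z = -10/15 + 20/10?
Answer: 56595529/9 ≈ 6.2884e+6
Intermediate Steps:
z = 4/3 (z = -10*1/15 + 20*(⅒) = -⅔ + 2 = 4/3 ≈ 1.3333)
V(Q, M) = 9 + Q - M (V(Q, M) = (9 + Q) - M = 9 + Q - M)
(V(0, z) + (-5*(-5)*2)²)² = ((9 + 0 - 1*4/3) + (-5*(-5)*2)²)² = ((9 + 0 - 4/3) + (25*2)²)² = (23/3 + 50²)² = (23/3 + 2500)² = (7523/3)² = 56595529/9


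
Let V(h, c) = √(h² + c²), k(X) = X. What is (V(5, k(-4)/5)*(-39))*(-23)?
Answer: 897*√641/5 ≈ 4542.0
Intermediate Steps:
V(h, c) = √(c² + h²)
(V(5, k(-4)/5)*(-39))*(-23) = (√((-4/5)² + 5²)*(-39))*(-23) = (√((-4*⅕)² + 25)*(-39))*(-23) = (√((-⅘)² + 25)*(-39))*(-23) = (√(16/25 + 25)*(-39))*(-23) = (√(641/25)*(-39))*(-23) = ((√641/5)*(-39))*(-23) = -39*√641/5*(-23) = 897*√641/5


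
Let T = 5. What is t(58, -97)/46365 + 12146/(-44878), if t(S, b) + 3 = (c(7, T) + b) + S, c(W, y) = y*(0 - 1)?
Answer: -282629278/1040384235 ≈ -0.27166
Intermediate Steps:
c(W, y) = -y (c(W, y) = y*(-1) = -y)
t(S, b) = -8 + S + b (t(S, b) = -3 + ((-1*5 + b) + S) = -3 + ((-5 + b) + S) = -3 + (-5 + S + b) = -8 + S + b)
t(58, -97)/46365 + 12146/(-44878) = (-8 + 58 - 97)/46365 + 12146/(-44878) = -47*1/46365 + 12146*(-1/44878) = -47/46365 - 6073/22439 = -282629278/1040384235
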